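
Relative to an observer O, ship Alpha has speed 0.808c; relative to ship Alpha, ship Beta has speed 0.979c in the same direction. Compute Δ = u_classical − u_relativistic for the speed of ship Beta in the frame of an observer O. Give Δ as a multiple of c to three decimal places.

Galilean: u_cl = 0.979 + 0.808 = 1.7870.
Relativistic: u_rel = (0.979 + 0.808) / (1 + 0.979·0.808) = 1.7870/1.7910 = 0.9977.
Δ = 1.7870 − 0.9977 = 0.7893.
(The classical prediction exceeds c; the relativistic result does not.)

Δ = 0.789c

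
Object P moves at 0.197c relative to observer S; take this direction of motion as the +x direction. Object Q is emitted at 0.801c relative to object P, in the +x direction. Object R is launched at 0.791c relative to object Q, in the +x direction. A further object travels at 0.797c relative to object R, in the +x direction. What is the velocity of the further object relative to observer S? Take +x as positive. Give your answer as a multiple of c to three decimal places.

Apply u = (u' + v)/(1 + u'v/c²) successively, working outward toward observer S.
Start: velocity of object P relative to observer S = 0.1970c.
Compose with object Q (u' = 0.801 in object P frame): u_1 = (0.801 + 0.197) / (1 + 0.801·0.197) = 0.9980/1.1578 = 0.8620.
Compose with object R (u' = 0.791 in object Q frame): u_2 = (0.791 + 0.862) / (1 + 0.791·0.862) = 1.6530/1.6818 = 0.9828.
Compose with the further object (u' = 0.797 in object R frame): u_3 = (0.797 + 0.983) / (1 + 0.797·0.983) = 1.7798/1.7833 = 0.9980.

0.998c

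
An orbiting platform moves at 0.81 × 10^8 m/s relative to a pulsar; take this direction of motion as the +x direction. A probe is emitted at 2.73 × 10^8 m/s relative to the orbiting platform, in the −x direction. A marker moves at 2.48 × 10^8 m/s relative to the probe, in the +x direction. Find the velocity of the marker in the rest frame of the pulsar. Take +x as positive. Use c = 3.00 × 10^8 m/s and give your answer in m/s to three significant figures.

Apply u = (u' + v)/(1 + u'v/c²) successively, working outward toward the pulsar.
(Dividing each given speed by c = 3.00 × 10^8 m/s to work in units of c.)
Start: velocity of the orbiting platform relative to the pulsar = 0.2700c.
Compose with the probe (u' = -0.910 in the orbiting platform frame): u_1 = (-0.910 + 0.270) / (1 + (-0.910)·0.270) = -0.6400/0.7543 = -0.8485.
Compose with the marker (u' = 0.827 in the probe frame): u_2 = (0.827 + (-0.848)) / (1 + 0.827·(-0.848)) = -0.0218/0.2986 = -0.0730.
So u = -0.0730 × 3.00 × 10^8 m/s.

-2.19 × 10^7 m/s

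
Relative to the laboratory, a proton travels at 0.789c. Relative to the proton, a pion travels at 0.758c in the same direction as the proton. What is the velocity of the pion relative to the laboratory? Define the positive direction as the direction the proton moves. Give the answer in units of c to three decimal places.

0.968c

With v = 0.789 and u' = 0.758 (in units of c),
u = (u' + v)/(1 + u'v/c²):
u = (0.758 + 0.789) / (1 + 0.758·0.789) = 1.5470/1.5981 = 0.9680
(Galilean addition would give +1.547c, exceeding c.)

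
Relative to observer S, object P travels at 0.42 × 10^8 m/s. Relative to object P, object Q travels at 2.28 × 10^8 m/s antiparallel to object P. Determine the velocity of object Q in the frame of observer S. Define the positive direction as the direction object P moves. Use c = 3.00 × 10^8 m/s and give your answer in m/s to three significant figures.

In units of c (dividing by 3.00 × 10^8 m/s): v = 0.140, u' = -0.760.
u = (u' + v)/(1 + u'v/c²):
u = (-0.760 + 0.140) / (1 + (-0.760)·0.140) = -0.6200/0.8936 = -0.6938
(Galilean addition would give -0.620c.)
Converting back: u = -0.6938 × 3.00 × 10^8 m/s.

-2.08 × 10^8 m/s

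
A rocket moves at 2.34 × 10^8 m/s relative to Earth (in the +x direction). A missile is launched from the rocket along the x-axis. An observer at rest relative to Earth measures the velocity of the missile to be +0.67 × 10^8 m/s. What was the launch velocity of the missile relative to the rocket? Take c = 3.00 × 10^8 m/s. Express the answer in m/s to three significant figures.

v = 0.780c, u = 0.223c.
Invert the composition law: u' = (u − v)/(1 − uv/c²).
u' = (0.223 − 0.780) / (1 − (0.223)(0.780)) = -0.5567/0.8258 = -0.6741.
u' = -0.6741 × 3.00 × 10^8 m/s.

-2.02 × 10^8 m/s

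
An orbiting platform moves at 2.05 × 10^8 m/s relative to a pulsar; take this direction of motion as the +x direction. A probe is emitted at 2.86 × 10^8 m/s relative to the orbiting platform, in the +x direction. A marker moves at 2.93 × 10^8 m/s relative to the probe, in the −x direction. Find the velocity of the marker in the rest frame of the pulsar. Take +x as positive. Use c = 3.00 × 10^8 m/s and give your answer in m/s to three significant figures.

Apply u = (u' + v)/(1 + u'v/c²) successively, working outward toward the pulsar.
(Dividing each given speed by c = 3.00 × 10^8 m/s to work in units of c.)
Start: velocity of the orbiting platform relative to the pulsar = 0.6833c.
Compose with the probe (u' = 0.953 in the orbiting platform frame): u_1 = (0.953 + 0.683) / (1 + 0.953·0.683) = 1.6367/1.6514 = 0.9911.
Compose with the marker (u' = -0.977 in the probe frame): u_2 = (-0.977 + 0.991) / (1 + (-0.977)·0.991) = 0.0144/0.0321 = 0.4485.
So u = 0.4485 × 3.00 × 10^8 m/s.

+1.35 × 10^8 m/s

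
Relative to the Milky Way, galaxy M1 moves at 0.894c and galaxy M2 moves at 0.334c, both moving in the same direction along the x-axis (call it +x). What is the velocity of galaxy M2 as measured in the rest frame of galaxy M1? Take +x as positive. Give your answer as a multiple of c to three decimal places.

-0.798c

β_A = 0.894, β_B = 0.334.
Transform to A's frame with the inverse velocity-addition law: u' = (u − v)/(1 − uv/c²), taking u = β_B and v = β_A.
u' = (0.334 − 0.894) / (1 − (0.894)(0.334)) = -0.5600/0.7014 = -0.7984.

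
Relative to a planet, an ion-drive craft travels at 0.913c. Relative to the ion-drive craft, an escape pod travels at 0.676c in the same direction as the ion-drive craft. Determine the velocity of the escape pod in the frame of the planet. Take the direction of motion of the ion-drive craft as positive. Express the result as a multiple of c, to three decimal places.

With v = 0.913 and u' = 0.676 (in units of c),
u = (u' + v)/(1 + u'v/c²):
u = (0.676 + 0.913) / (1 + 0.676·0.913) = 1.5890/1.6172 = 0.9826
(Galilean addition would give +1.589c, exceeding c.)

0.983c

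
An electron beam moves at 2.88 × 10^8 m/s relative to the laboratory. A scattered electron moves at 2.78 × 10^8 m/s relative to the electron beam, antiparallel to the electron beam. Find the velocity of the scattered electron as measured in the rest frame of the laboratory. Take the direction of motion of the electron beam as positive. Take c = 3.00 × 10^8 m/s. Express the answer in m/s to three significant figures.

+9.06 × 10^7 m/s

In units of c (dividing by 3.00 × 10^8 m/s): v = 0.960, u' = -0.927.
u = (u' + v)/(1 + u'v/c²):
u = (-0.927 + 0.960) / (1 + (-0.927)·0.960) = 0.0333/0.1104 = 0.3019
(Galilean addition would give +0.033c.)
Converting back: u = 0.3019 × 3.00 × 10^8 m/s.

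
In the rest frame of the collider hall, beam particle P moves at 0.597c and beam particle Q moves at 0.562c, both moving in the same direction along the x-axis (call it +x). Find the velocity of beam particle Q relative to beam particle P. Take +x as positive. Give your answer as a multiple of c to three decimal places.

β_A = 0.597, β_B = 0.562.
Transform to A's frame with the inverse velocity-addition law: u' = (u − v)/(1 − uv/c²), taking u = β_B and v = β_A.
u' = (0.562 − 0.597) / (1 − (0.597)(0.562)) = -0.0350/0.6645 = -0.0527.

-0.053c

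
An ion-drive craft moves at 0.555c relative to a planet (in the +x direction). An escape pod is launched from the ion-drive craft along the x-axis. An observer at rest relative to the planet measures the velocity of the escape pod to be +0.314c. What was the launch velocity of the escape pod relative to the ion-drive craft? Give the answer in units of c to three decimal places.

-0.292c

Invert the composition law: u' = (u − v)/(1 − uv/c²).
u' = (0.314 − 0.555) / (1 − (0.314)(0.555)) = -0.2410/0.8257 = -0.2919.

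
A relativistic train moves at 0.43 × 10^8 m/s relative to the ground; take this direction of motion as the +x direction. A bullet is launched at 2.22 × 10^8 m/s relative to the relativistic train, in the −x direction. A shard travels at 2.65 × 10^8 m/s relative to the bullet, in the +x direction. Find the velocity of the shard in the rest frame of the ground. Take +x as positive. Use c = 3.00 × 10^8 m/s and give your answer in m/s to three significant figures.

Apply u = (u' + v)/(1 + u'v/c²) successively, working outward toward the ground.
(Dividing each given speed by c = 3.00 × 10^8 m/s to work in units of c.)
Start: velocity of the relativistic train relative to the ground = 0.1433c.
Compose with the bullet (u' = -0.740 in the relativistic train frame): u_1 = (-0.740 + 0.143) / (1 + (-0.740)·0.143) = -0.5967/0.8939 = -0.6675.
Compose with the shard (u' = 0.883 in the bullet frame): u_2 = (0.883 + (-0.667)) / (1 + 0.883·(-0.667)) = 0.2159/0.4104 = 0.5260.
So u = 0.5260 × 3.00 × 10^8 m/s.

+1.58 × 10^8 m/s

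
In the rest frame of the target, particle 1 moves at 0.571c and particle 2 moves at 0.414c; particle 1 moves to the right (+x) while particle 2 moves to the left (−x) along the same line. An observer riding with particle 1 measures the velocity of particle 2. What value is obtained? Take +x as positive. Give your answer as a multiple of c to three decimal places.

-0.797c

β_A = 0.571, β_B = -0.414.
Transform to A's frame with the inverse velocity-addition law: u' = (u − v)/(1 − uv/c²), taking u = β_B and v = β_A.
u' = (-0.414 − 0.571) / (1 − (0.571)(-0.414)) = -0.9850/1.2364 = -0.7967.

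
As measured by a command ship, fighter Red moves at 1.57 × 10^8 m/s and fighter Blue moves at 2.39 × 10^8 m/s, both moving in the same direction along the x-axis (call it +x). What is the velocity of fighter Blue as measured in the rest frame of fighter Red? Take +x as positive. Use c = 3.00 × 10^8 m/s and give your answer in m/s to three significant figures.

β_A = 0.523, β_B = 0.797 (dividing each by c = 3.00 × 10^8 m/s).
Transform to A's frame with the inverse velocity-addition law: u' = (u − v)/(1 − uv/c²), taking u = β_B and v = β_A.
u' = (0.797 − 0.523) / (1 − (0.523)(0.797)) = 0.2733/0.5831 = 0.4688.
u' = 0.4688 × 3.00 × 10^8 m/s.

+1.41 × 10^8 m/s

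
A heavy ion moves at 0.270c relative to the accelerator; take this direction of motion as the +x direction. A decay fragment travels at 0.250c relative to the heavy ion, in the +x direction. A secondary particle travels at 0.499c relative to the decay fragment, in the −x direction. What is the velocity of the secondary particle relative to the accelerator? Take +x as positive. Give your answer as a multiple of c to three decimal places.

Apply u = (u' + v)/(1 + u'v/c²) successively, working outward toward the accelerator.
Start: velocity of the heavy ion relative to the accelerator = 0.2700c.
Compose with the decay fragment (u' = 0.250 in the heavy ion frame): u_1 = (0.250 + 0.270) / (1 + 0.250·0.270) = 0.5200/1.0675 = 0.4871.
Compose with the secondary particle (u' = -0.499 in the decay fragment frame): u_2 = (-0.499 + 0.487) / (1 + (-0.499)·0.487) = -0.0119/0.7569 = -0.0157.

-0.016c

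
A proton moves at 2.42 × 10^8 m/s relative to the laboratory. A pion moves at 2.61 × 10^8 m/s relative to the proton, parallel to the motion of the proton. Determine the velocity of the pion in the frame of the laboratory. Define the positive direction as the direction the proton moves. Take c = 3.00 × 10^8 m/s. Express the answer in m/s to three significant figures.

2.96 × 10^8 m/s

In units of c (dividing by 3.00 × 10^8 m/s): v = 0.807, u' = 0.870.
u = (u' + v)/(1 + u'v/c²):
u = (0.870 + 0.807) / (1 + 0.870·0.807) = 1.6767/1.7018 = 0.9852
Converting back: u = 0.9852 × 3.00 × 10^8 m/s.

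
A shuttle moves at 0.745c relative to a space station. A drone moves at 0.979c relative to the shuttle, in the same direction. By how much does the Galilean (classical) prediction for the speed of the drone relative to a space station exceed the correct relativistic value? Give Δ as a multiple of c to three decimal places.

Δ = 0.727c

Galilean: u_cl = 0.979 + 0.745 = 1.7240.
Relativistic: u_rel = (0.979 + 0.745) / (1 + 0.979·0.745) = 1.7240/1.7294 = 0.9969.
Δ = 1.7240 − 0.9969 = 0.7271.
(The classical prediction exceeds c; the relativistic result does not.)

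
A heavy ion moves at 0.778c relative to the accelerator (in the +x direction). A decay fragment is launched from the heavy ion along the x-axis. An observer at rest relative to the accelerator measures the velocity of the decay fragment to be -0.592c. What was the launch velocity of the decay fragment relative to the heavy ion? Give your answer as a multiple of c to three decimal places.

-0.938c

Invert the composition law: u' = (u − v)/(1 − uv/c²).
u' = (-0.592 − 0.778) / (1 − (-0.592)(0.778)) = -1.3700/1.4606 = -0.9380.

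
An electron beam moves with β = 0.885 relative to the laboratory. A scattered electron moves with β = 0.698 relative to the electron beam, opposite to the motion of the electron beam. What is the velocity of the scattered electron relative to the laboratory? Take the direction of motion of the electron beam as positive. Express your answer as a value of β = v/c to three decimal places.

With v = 0.885 and u' = -0.698 (in units of c),
u = (u' + v)/(1 + u'v/c²):
u = (-0.698 + 0.885) / (1 + (-0.698)·0.885) = 0.1870/0.3823 = 0.4892

β = +0.489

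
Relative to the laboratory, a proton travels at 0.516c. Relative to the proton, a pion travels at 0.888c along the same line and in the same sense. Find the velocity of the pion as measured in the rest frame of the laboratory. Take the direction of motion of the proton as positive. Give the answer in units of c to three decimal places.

0.963c

With v = 0.516 and u' = 0.888 (in units of c),
u = (u' + v)/(1 + u'v/c²):
u = (0.888 + 0.516) / (1 + 0.888·0.516) = 1.4040/1.4582 = 0.9628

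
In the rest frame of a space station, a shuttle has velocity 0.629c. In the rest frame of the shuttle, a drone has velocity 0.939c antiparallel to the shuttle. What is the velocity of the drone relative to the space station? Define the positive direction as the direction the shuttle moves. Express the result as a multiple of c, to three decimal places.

-0.757c

With v = 0.629 and u' = -0.939 (in units of c),
u = (u' + v)/(1 + u'v/c²):
u = (-0.939 + 0.629) / (1 + (-0.939)·0.629) = -0.3100/0.4094 = -0.7573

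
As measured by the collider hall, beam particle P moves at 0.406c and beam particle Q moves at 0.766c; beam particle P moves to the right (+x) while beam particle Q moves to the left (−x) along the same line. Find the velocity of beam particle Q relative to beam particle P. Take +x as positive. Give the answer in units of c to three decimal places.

β_A = 0.406, β_B = -0.766.
Transform to A's frame with the inverse velocity-addition law: u' = (u − v)/(1 − uv/c²), taking u = β_B and v = β_A.
u' = (-0.766 − 0.406) / (1 − (0.406)(-0.766)) = -1.1720/1.3110 = -0.8940.

-0.894c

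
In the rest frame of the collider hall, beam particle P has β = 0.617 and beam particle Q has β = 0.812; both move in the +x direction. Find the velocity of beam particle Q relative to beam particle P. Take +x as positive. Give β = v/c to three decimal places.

β_A = 0.617, β_B = 0.812.
Transform to A's frame with the inverse velocity-addition law: u' = (u − v)/(1 − uv/c²), taking u = β_B and v = β_A.
u' = (0.812 − 0.617) / (1 − (0.617)(0.812)) = 0.1950/0.4990 = 0.3908.

β = +0.391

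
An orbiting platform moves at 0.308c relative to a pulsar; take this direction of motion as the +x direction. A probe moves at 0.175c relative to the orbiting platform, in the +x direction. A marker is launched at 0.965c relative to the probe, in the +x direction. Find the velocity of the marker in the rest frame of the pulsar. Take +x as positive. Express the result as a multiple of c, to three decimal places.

Apply u = (u' + v)/(1 + u'v/c²) successively, working outward toward the pulsar.
Start: velocity of the orbiting platform relative to the pulsar = 0.3080c.
Compose with the probe (u' = 0.175 in the orbiting platform frame): u_1 = (0.175 + 0.308) / (1 + 0.175·0.308) = 0.4830/1.0539 = 0.4583.
Compose with the marker (u' = 0.965 in the probe frame): u_2 = (0.965 + 0.458) / (1 + 0.965·0.458) = 1.4233/1.4423 = 0.9869.

0.987c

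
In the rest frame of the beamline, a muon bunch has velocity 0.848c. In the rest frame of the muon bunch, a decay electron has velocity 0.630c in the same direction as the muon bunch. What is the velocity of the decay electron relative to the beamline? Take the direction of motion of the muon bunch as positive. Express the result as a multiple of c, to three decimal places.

With v = 0.848 and u' = 0.630 (in units of c),
u = (u' + v)/(1 + u'v/c²):
u = (0.630 + 0.848) / (1 + 0.630·0.848) = 1.4780/1.5342 = 0.9633
(Galilean addition would give +1.478c, exceeding c.)

0.963c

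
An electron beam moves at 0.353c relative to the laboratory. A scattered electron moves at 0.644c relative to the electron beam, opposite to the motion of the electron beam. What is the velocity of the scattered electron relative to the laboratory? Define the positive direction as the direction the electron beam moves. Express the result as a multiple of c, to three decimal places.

With v = 0.353 and u' = -0.644 (in units of c),
u = (u' + v)/(1 + u'v/c²):
u = (-0.644 + 0.353) / (1 + (-0.644)·0.353) = -0.2910/0.7727 = -0.3766
(Galilean addition would give -0.291c.)

-0.377c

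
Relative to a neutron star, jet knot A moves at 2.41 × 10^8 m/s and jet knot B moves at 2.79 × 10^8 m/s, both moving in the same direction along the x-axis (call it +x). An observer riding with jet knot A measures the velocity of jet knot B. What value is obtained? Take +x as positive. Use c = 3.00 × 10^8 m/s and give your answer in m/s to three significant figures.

β_A = 0.803, β_B = 0.930 (dividing each by c = 3.00 × 10^8 m/s).
Transform to A's frame with the inverse velocity-addition law: u' = (u − v)/(1 − uv/c²), taking u = β_B and v = β_A.
u' = (0.930 − 0.803) / (1 − (0.803)(0.930)) = 0.1267/0.2529 = 0.5009.
u' = 0.5009 × 3.00 × 10^8 m/s.

+1.50 × 10^8 m/s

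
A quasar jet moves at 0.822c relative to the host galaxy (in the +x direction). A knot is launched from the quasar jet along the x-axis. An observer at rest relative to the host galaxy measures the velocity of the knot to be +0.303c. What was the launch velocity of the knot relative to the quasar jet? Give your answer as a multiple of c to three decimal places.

Invert the composition law: u' = (u − v)/(1 − uv/c²).
u' = (0.303 − 0.822) / (1 − (0.303)(0.822)) = -0.5190/0.7509 = -0.6911.

-0.691c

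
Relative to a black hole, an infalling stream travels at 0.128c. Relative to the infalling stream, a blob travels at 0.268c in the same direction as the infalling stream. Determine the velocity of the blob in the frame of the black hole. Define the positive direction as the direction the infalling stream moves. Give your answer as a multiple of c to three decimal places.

0.383c

With v = 0.128 and u' = 0.268 (in units of c),
u = (u' + v)/(1 + u'v/c²):
u = (0.268 + 0.128) / (1 + 0.268·0.128) = 0.3960/1.0343 = 0.3829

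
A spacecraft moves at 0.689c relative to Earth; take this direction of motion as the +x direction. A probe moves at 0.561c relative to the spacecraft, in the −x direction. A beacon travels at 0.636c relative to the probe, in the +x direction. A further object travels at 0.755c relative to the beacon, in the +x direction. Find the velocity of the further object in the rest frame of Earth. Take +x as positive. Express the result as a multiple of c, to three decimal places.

+0.960c

Apply u = (u' + v)/(1 + u'v/c²) successively, working outward toward Earth.
Start: velocity of the spacecraft relative to Earth = 0.6890c.
Compose with the probe (u' = -0.561 in the spacecraft frame): u_1 = (-0.561 + 0.689) / (1 + (-0.561)·0.689) = 0.1280/0.6135 = 0.2086.
Compose with the beacon (u' = 0.636 in the probe frame): u_2 = (0.636 + 0.209) / (1 + 0.636·0.209) = 0.8446/1.1327 = 0.7457.
Compose with the further object (u' = 0.755 in the beacon frame): u_3 = (0.755 + 0.746) / (1 + 0.755·0.746) = 1.5007/1.5630 = 0.9601.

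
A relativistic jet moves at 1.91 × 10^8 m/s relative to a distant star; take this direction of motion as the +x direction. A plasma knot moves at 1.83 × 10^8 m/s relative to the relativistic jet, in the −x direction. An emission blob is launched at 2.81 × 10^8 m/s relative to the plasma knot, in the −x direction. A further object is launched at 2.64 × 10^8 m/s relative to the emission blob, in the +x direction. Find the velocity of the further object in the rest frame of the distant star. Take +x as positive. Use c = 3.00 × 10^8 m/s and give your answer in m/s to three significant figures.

Apply u = (u' + v)/(1 + u'v/c²) successively, working outward toward the distant star.
(Dividing each given speed by c = 3.00 × 10^8 m/s to work in units of c.)
Start: velocity of the relativistic jet relative to the distant star = 0.6367c.
Compose with the plasma knot (u' = -0.610 in the relativistic jet frame): u_1 = (-0.610 + 0.637) / (1 + (-0.610)·0.637) = 0.0267/0.6116 = 0.0436.
Compose with the emission blob (u' = -0.937 in the plasma knot frame): u_2 = (-0.937 + 0.044) / (1 + (-0.937)·0.044) = -0.8931/0.9592 = -0.9311.
Compose with the further object (u' = 0.880 in the emission blob frame): u_3 = (0.880 + (-0.931)) / (1 + 0.880·(-0.931)) = -0.0511/0.1806 = -0.2828.
So u = -0.2828 × 3.00 × 10^8 m/s.

-8.49 × 10^7 m/s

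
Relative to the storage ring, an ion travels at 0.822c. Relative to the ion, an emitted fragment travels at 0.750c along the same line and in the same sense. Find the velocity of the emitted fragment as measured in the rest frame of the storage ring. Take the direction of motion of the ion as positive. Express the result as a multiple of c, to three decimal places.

0.972c

With v = 0.822 and u' = 0.750 (in units of c),
u = (u' + v)/(1 + u'v/c²):
u = (0.750 + 0.822) / (1 + 0.750·0.822) = 1.5720/1.6165 = 0.9725
(Galilean addition would give +1.572c, exceeding c.)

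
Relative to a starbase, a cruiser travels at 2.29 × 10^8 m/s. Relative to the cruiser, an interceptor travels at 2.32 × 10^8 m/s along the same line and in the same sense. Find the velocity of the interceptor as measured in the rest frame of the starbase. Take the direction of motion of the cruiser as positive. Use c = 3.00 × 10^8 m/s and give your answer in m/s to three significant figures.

In units of c (dividing by 3.00 × 10^8 m/s): v = 0.763, u' = 0.773.
u = (u' + v)/(1 + u'v/c²):
u = (0.773 + 0.763) / (1 + 0.773·0.763) = 1.5367/1.5903 = 0.9663
Converting back: u = 0.9663 × 3.00 × 10^8 m/s.

2.90 × 10^8 m/s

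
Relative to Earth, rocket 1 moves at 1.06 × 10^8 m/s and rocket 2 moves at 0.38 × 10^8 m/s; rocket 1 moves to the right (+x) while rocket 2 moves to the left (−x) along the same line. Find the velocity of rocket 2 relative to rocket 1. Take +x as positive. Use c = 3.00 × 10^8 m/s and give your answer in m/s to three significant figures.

β_A = 0.353, β_B = -0.127 (dividing each by c = 3.00 × 10^8 m/s).
Transform to A's frame with the inverse velocity-addition law: u' = (u − v)/(1 − uv/c²), taking u = β_B and v = β_A.
u' = (-0.127 − 0.353) / (1 − (0.353)(-0.127)) = -0.4800/1.0448 = -0.4594.
u' = -0.4594 × 3.00 × 10^8 m/s.

-1.38 × 10^8 m/s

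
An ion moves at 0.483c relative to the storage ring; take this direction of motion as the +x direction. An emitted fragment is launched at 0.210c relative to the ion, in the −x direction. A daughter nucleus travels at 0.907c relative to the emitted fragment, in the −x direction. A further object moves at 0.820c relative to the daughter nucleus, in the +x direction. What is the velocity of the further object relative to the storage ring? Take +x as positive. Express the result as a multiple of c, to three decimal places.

-0.040c

Apply u = (u' + v)/(1 + u'v/c²) successively, working outward toward the storage ring.
Start: velocity of the ion relative to the storage ring = 0.4830c.
Compose with the emitted fragment (u' = -0.210 in the ion frame): u_1 = (-0.210 + 0.483) / (1 + (-0.210)·0.483) = 0.2730/0.8986 = 0.3038.
Compose with the daughter nucleus (u' = -0.907 in the emitted fragment frame): u_2 = (-0.907 + 0.304) / (1 + (-0.907)·0.304) = -0.6032/0.7244 = -0.8326.
Compose with the further object (u' = 0.820 in the daughter nucleus frame): u_3 = (0.820 + (-0.833)) / (1 + 0.820·(-0.833)) = -0.0126/0.3172 = -0.0398.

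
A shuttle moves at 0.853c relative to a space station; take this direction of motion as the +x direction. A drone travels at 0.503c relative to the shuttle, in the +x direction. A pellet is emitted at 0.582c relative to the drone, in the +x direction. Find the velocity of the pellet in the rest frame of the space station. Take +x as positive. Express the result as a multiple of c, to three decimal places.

Apply u = (u' + v)/(1 + u'v/c²) successively, working outward toward the space station.
Start: velocity of the shuttle relative to the space station = 0.8530c.
Compose with the drone (u' = 0.503 in the shuttle frame): u_1 = (0.503 + 0.853) / (1 + 0.503·0.853) = 1.3560/1.4291 = 0.9489.
Compose with the pellet (u' = 0.582 in the drone frame): u_2 = (0.582 + 0.949) / (1 + 0.582·0.949) = 1.5309/1.5522 = 0.9862.

0.986c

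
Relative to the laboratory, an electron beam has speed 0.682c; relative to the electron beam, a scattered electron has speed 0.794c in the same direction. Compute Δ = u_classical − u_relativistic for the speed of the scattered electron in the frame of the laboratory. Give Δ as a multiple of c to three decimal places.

Galilean: u_cl = 0.794 + 0.682 = 1.4760.
Relativistic: u_rel = (0.794 + 0.682) / (1 + 0.794·0.682) = 1.4760/1.5415 = 0.9575.
Δ = 1.4760 − 0.9575 = 0.5185.
(The classical prediction exceeds c; the relativistic result does not.)

Δ = 0.518c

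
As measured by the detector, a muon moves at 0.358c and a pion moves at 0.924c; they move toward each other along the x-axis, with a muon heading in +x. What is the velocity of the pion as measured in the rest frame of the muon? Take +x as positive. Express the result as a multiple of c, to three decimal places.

β_A = 0.358, β_B = -0.924.
Transform to A's frame with the inverse velocity-addition law: u' = (u − v)/(1 − uv/c²), taking u = β_B and v = β_A.
u' = (-0.924 − 0.358) / (1 − (0.358)(-0.924)) = -1.2820/1.3308 = -0.9633.

-0.963c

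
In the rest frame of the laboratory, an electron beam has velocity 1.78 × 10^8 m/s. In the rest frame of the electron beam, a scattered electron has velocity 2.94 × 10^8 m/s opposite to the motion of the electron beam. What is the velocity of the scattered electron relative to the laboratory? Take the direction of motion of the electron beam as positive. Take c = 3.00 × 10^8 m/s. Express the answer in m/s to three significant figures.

-2.77 × 10^8 m/s

In units of c (dividing by 3.00 × 10^8 m/s): v = 0.593, u' = -0.980.
u = (u' + v)/(1 + u'v/c²):
u = (-0.980 + 0.593) / (1 + (-0.980)·0.593) = -0.3867/0.4185 = -0.9239
Converting back: u = -0.9239 × 3.00 × 10^8 m/s.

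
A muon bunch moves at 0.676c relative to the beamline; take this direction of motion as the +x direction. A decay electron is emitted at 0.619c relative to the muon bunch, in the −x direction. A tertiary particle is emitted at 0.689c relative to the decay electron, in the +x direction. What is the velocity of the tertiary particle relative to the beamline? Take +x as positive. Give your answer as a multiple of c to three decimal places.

Apply u = (u' + v)/(1 + u'v/c²) successively, working outward toward the beamline.
Start: velocity of the muon bunch relative to the beamline = 0.6760c.
Compose with the decay electron (u' = -0.619 in the muon bunch frame): u_1 = (-0.619 + 0.676) / (1 + (-0.619)·0.676) = 0.0570/0.5816 = 0.0980.
Compose with the tertiary particle (u' = 0.689 in the decay electron frame): u_2 = (0.689 + 0.098) / (1 + 0.689·0.098) = 0.7870/1.0675 = 0.7372.

+0.737c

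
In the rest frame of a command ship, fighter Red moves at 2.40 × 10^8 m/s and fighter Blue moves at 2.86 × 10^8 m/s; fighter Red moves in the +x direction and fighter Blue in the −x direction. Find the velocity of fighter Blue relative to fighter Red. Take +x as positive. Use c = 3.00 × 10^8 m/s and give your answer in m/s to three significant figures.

β_A = 0.800, β_B = -0.953 (dividing each by c = 3.00 × 10^8 m/s).
Transform to A's frame with the inverse velocity-addition law: u' = (u − v)/(1 − uv/c²), taking u = β_B and v = β_A.
u' = (-0.953 − 0.800) / (1 − (0.800)(-0.953)) = -1.7533/1.7627 = -0.9947.
u' = -0.9947 × 3.00 × 10^8 m/s.

-2.98 × 10^8 m/s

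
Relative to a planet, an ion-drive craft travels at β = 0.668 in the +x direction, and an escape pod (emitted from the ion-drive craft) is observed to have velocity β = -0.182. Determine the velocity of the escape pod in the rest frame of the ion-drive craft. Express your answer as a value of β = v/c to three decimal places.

β = -0.758

Invert the composition law: u' = (u − v)/(1 − uv/c²).
u' = (-0.182 − 0.668) / (1 − (-0.182)(0.668)) = -0.8500/1.1216 = -0.7579.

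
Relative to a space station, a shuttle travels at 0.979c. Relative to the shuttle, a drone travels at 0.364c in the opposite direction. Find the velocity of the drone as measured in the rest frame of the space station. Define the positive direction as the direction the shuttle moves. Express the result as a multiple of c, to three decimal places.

With v = 0.979 and u' = -0.364 (in units of c),
u = (u' + v)/(1 + u'v/c²):
u = (-0.364 + 0.979) / (1 + (-0.364)·0.979) = 0.6150/0.6436 = 0.9555

+0.955c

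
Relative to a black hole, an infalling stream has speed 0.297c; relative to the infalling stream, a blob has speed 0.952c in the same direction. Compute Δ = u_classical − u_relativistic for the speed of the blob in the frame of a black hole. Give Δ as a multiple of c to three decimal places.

Galilean: u_cl = 0.952 + 0.297 = 1.2490.
Relativistic: u_rel = (0.952 + 0.297) / (1 + 0.952·0.297) = 1.2490/1.2827 = 0.9737.
Δ = 1.2490 − 0.9737 = 0.2753.
(The classical prediction exceeds c; the relativistic result does not.)

Δ = 0.275c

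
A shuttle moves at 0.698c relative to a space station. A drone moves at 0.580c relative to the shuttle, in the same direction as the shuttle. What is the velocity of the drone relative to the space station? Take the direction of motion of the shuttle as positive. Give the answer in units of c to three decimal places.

With v = 0.698 and u' = 0.580 (in units of c),
u = (u' + v)/(1 + u'v/c²):
u = (0.580 + 0.698) / (1 + 0.580·0.698) = 1.2780/1.4048 = 0.9097

0.910c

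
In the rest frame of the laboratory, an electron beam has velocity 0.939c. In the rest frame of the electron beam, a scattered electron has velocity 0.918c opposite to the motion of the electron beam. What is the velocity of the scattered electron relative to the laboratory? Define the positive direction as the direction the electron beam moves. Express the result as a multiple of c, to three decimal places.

With v = 0.939 and u' = -0.918 (in units of c),
u = (u' + v)/(1 + u'v/c²):
u = (-0.918 + 0.939) / (1 + (-0.918)·0.939) = 0.0210/0.1380 = 0.1522

+0.152c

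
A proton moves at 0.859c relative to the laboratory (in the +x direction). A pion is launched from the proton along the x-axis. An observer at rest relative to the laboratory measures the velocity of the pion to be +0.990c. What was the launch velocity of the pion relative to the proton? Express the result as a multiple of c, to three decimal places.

Invert the composition law: u' = (u − v)/(1 − uv/c²).
u' = (0.990 − 0.859) / (1 − (0.990)(0.859)) = 0.1310/0.1496 = 0.8757.

+0.876c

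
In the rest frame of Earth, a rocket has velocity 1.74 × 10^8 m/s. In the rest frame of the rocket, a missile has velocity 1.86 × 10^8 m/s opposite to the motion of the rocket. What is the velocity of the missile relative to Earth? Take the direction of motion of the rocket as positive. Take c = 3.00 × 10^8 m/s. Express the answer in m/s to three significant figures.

In units of c (dividing by 3.00 × 10^8 m/s): v = 0.580, u' = -0.620.
u = (u' + v)/(1 + u'v/c²):
u = (-0.620 + 0.580) / (1 + (-0.620)·0.580) = -0.0400/0.6404 = -0.0625
Converting back: u = -0.0625 × 3.00 × 10^8 m/s.

-1.87 × 10^7 m/s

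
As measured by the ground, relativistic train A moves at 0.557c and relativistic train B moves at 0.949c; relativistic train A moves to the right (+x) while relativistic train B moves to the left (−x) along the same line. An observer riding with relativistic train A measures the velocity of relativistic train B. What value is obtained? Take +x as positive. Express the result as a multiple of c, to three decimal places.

β_A = 0.557, β_B = -0.949.
Transform to A's frame with the inverse velocity-addition law: u' = (u − v)/(1 − uv/c²), taking u = β_B and v = β_A.
u' = (-0.949 − 0.557) / (1 − (0.557)(-0.949)) = -1.5060/1.5286 = -0.9852.

-0.985c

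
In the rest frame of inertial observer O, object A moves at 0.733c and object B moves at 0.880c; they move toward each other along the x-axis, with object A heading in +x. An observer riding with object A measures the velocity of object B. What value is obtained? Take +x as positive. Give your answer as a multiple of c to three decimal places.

β_A = 0.733, β_B = -0.880.
Transform to A's frame with the inverse velocity-addition law: u' = (u − v)/(1 − uv/c²), taking u = β_B and v = β_A.
u' = (-0.880 − 0.733) / (1 − (0.733)(-0.880)) = -1.6130/1.6450 = -0.9805.

-0.981c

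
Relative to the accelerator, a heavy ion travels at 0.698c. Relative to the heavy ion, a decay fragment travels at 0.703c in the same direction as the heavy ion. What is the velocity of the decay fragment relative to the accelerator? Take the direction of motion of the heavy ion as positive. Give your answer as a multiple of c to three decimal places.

0.940c

With v = 0.698 and u' = 0.703 (in units of c),
u = (u' + v)/(1 + u'v/c²):
u = (0.703 + 0.698) / (1 + 0.703·0.698) = 1.4010/1.4907 = 0.9398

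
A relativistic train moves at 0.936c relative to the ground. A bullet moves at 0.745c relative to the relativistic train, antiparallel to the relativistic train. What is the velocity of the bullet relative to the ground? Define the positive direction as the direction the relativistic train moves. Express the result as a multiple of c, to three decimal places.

With v = 0.936 and u' = -0.745 (in units of c),
u = (u' + v)/(1 + u'v/c²):
u = (-0.745 + 0.936) / (1 + (-0.745)·0.936) = 0.1910/0.3027 = 0.6310

+0.631c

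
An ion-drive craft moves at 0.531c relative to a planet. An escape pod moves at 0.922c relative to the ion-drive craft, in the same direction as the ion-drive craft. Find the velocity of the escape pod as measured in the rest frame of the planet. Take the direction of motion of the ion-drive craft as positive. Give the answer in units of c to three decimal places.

0.975c

With v = 0.531 and u' = 0.922 (in units of c),
u = (u' + v)/(1 + u'v/c²):
u = (0.922 + 0.531) / (1 + 0.922·0.531) = 1.4530/1.4896 = 0.9754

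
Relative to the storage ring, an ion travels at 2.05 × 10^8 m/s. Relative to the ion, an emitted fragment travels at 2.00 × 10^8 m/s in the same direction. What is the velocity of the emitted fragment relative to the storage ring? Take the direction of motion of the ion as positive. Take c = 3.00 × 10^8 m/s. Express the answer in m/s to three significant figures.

2.78 × 10^8 m/s

In units of c (dividing by 3.00 × 10^8 m/s): v = 0.683, u' = 0.667.
u = (u' + v)/(1 + u'v/c²):
u = (0.667 + 0.683) / (1 + 0.667·0.683) = 1.3500/1.4556 = 0.9275
Converting back: u = 0.9275 × 3.00 × 10^8 m/s.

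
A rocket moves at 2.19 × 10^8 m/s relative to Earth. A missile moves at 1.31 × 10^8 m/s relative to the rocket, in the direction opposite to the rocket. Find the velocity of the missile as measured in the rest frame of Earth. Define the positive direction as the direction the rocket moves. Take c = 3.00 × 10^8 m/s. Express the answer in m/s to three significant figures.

In units of c (dividing by 3.00 × 10^8 m/s): v = 0.730, u' = -0.437.
u = (u' + v)/(1 + u'v/c²):
u = (-0.437 + 0.730) / (1 + (-0.437)·0.730) = 0.2933/0.6812 = 0.4306
Converting back: u = 0.4306 × 3.00 × 10^8 m/s.

+1.29 × 10^8 m/s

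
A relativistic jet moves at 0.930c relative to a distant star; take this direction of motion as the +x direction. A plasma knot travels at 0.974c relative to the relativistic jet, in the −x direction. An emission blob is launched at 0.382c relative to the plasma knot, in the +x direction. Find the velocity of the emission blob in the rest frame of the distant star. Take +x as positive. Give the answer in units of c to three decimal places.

Apply u = (u' + v)/(1 + u'v/c²) successively, working outward toward the distant star.
Start: velocity of the relativistic jet relative to the distant star = 0.9300c.
Compose with the plasma knot (u' = -0.974 in the relativistic jet frame): u_1 = (-0.974 + 0.930) / (1 + (-0.974)·0.930) = -0.0440/0.0942 = -0.4672.
Compose with the emission blob (u' = 0.382 in the plasma knot frame): u_2 = (0.382 + (-0.467)) / (1 + 0.382·(-0.467)) = -0.0852/0.8215 = -0.1037.

-0.104c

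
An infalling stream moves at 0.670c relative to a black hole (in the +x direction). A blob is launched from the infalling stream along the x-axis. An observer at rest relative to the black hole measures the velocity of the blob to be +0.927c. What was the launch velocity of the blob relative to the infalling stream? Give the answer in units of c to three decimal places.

+0.678c

Invert the composition law: u' = (u − v)/(1 − uv/c²).
u' = (0.927 − 0.670) / (1 − (0.927)(0.670)) = 0.2570/0.3789 = 0.6783.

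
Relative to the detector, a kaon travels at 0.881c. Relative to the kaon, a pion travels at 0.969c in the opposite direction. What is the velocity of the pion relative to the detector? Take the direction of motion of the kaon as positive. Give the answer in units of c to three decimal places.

-0.601c

With v = 0.881 and u' = -0.969 (in units of c),
u = (u' + v)/(1 + u'v/c²):
u = (-0.969 + 0.881) / (1 + (-0.969)·0.881) = -0.0880/0.1463 = -0.6015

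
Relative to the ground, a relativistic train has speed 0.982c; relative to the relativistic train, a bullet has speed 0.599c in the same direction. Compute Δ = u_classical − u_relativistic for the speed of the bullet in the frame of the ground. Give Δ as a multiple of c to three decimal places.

Δ = 0.586c

Galilean: u_cl = 0.599 + 0.982 = 1.5810.
Relativistic: u_rel = (0.599 + 0.982) / (1 + 0.599·0.982) = 1.5810/1.5882 = 0.9955.
Δ = 1.5810 − 0.9955 = 0.5855.
(The classical prediction exceeds c; the relativistic result does not.)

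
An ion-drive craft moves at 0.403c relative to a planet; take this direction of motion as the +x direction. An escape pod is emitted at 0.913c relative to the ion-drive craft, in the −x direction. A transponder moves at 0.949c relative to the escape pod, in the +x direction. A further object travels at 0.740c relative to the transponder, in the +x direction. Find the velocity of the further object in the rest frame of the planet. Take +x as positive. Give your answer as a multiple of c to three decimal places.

+0.929c

Apply u = (u' + v)/(1 + u'v/c²) successively, working outward toward the planet.
Start: velocity of the ion-drive craft relative to the planet = 0.4030c.
Compose with the escape pod (u' = -0.913 in the ion-drive craft frame): u_1 = (-0.913 + 0.403) / (1 + (-0.913)·0.403) = -0.5100/0.6321 = -0.8069.
Compose with the transponder (u' = 0.949 in the escape pod frame): u_2 = (0.949 + (-0.807)) / (1 + 0.949·(-0.807)) = 0.1421/0.2343 = 0.6066.
Compose with the further object (u' = 0.740 in the transponder frame): u_3 = (0.740 + 0.607) / (1 + 0.740·0.607) = 1.3466/1.4489 = 0.9294.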